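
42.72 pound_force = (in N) 190. Check: 1 pound_force = 4.4482216 N, so 42.72 pound_force = 42.72 * 4.4482216 = 190.02803 N. Result: 190.02803 N ≈ 190 N (4 s.f.).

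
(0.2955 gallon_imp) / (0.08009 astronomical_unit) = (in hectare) 1 gallon_imp = 0.00454609 m^3, so 0.2955 gallon_imp = 0.2955 * 0.00454609 = 0.0013433696 m^3. 1 astronomical_unit = 1.4959787e+11 m, so 0.08009 astronomical_unit = 0.08009 * 1.4959787e+11 = 1.1981293e+10 m. Combine: 0.0013433696 m^3 / 1.1981293e+10 m = 1.1212225e-13 m^2. 1 hectare = 10000 m^2, so 1.1212225e-13 m^2 = 1.1212225e-13 / 10000 = 1.1212225e-17 hectare ≈ 1.121e-17 hectare (4 s.f.). Final answer: 1.121e-17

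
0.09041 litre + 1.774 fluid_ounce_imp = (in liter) 1 litre = 0.001 m^3, so 0.09041 litre = 0.09041 * 0.001 = 9.041e-05 m^3. 1 fluid_ounce_imp = 2.8413063e-05 m^3, so 1.774 fluid_ounce_imp = 1.774 * 2.8413063e-05 = 5.0404773e-05 m^3. Sum: 9.041e-05 + 5.0404773e-05 = 0.00014081477 m^3. 1 liter = 0.001 m^3, so 0.00014081477 m^3 = 0.00014081477 / 0.001 = 0.14081477 liter ≈ 0.1408 liter (4 s.f.). Final answer: 0.1408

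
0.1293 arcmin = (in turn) 5.986e-06. Check: 1 arcmin = 0.00029088821 rad, so 0.1293 arcmin = 0.1293 * 0.00029088821 = 3.7611845e-05 rad. 1 turn = 6.2831853 rad, so 3.7611845e-05 rad = 3.7611845e-05 / 6.2831853 = 5.9861111e-06 turn ≈ 5.986e-06 turn (4 s.f.).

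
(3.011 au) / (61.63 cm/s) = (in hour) 1 au = 1.4959787e+11 m, so 3.011 au = 3.011 * 1.4959787e+11 = 4.5043919e+11 m. 1 cm/s = 0.01 m/s, so 61.63 cm/s = 61.63 * 0.01 = 0.6163 m/s. Combine: 4.5043919e+11 m / 0.6163 m/s = 7.308765e+11 s. 1 hour = 3600 s, so 7.308765e+11 s = 7.308765e+11 / 3600 = 2.0302125e+08 hour ≈ 2.03e+08 hour (4 s.f.). Final answer: 2.03e+08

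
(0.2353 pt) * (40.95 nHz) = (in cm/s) 3.399e-10. Check: 1 pt = 0.00035277778 m, so 0.2353 pt = 0.2353 * 0.00035277778 = 8.3008611e-05 m. 1 nHz = 1e-09 Hz, so 40.95 nHz = 40.95 * 1e-09 = 4.095e-08 Hz. Combine: 8.3008611e-05 m * 4.095e-08 Hz = 3.3992026e-12 m/s. 1 cm/s = 0.01 m/s, so 3.3992026e-12 m/s = 3.3992026e-12 / 0.01 = 3.3992026e-10 cm/s ≈ 3.399e-10 cm/s (4 s.f.).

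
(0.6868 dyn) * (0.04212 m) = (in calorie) 1 dyn = 1e-05 N, so 0.6868 dyn = 0.6868 * 1e-05 = 6.868e-06 N. 0.04212 m is already in m. Combine: 6.868e-06 N * 0.04212 m = 2.8928016e-07 J. 1 calorie = 4.184 J, so 2.8928016e-07 J = 2.8928016e-07 / 4.184 = 6.9139618e-08 calorie ≈ 6.914e-08 calorie (4 s.f.). Final answer: 6.914e-08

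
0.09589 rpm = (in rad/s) 1 rpm = 0.10471976 rad/s, so 0.09589 rpm = 0.09589 * 0.10471976 = 0.010041577 rad/s. Result: 0.010041577 rad/s ≈ 0.01004 rad/s (4 s.f.). Final answer: 0.01004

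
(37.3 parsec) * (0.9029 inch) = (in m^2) 2.64e+16. Check: 1 parsec = 3.0856776e+16 m, so 37.3 parsec = 37.3 * 3.0856776e+16 = 1.1509577e+18 m. 1 inch = 0.0254 m, so 0.9029 inch = 0.9029 * 0.0254 = 0.02293366 m. Combine: 1.1509577e+18 m * 0.02293366 m = 2.6395673e+16 m^2. Result: 2.6395673e+16 m^2 ≈ 2.64e+16 m^2 (4 s.f.).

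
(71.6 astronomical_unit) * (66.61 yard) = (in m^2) 1 astronomical_unit = 1.4959787e+11 m, so 71.6 astronomical_unit = 71.6 * 1.4959787e+11 = 1.0711208e+13 m. 1 yard = 0.9144 m, so 66.61 yard = 66.61 * 0.9144 = 60.908184 m. Combine: 1.0711208e+13 m * 60.908184 m = 6.524002e+14 m^2. Result: 6.524002e+14 m^2 ≈ 6.524e+14 m^2 (4 s.f.). Final answer: 6.524e+14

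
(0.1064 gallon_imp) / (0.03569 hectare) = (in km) 1.355e-09. Check: 1 gallon_imp = 0.00454609 m^3, so 0.1064 gallon_imp = 0.1064 * 0.00454609 = 0.00048370398 m^3. 1 hectare = 10000 m^2, so 0.03569 hectare = 0.03569 * 10000 = 356.9 m^2. Combine: 0.00048370398 m^3 / 356.9 m^2 = 1.3552927e-06 m. 1 km = 1000 m, so 1.3552927e-06 m = 1.3552927e-06 / 1000 = 1.3552927e-09 km ≈ 1.355e-09 km (4 s.f.).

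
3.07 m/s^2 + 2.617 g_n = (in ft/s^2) 94.27. Check: 3.07 m/s^2 is already in m/s^2. 1 g_n = 9.80665 m/s^2, so 2.617 g_n = 2.617 * 9.80665 = 25.664003 m/s^2. Sum: 3.07 + 25.664003 = 28.734003 m/s^2. 1 ft/s^2 = 0.3048 m/s^2, so 28.734003 m/s^2 = 28.734003 / 0.3048 = 94.271664 ft/s^2 ≈ 94.27 ft/s^2 (4 s.f.).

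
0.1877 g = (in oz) 1 g = 0.001 kg, so 0.1877 g = 0.1877 * 0.001 = 0.0001877 kg. 1 oz = 0.028349523 kg, so 0.0001877 kg = 0.0001877 / 0.028349523 = 0.0066209227 oz ≈ 0.006621 oz (4 s.f.). Final answer: 0.006621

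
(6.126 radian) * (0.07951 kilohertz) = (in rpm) 4651. Check: 6.126 radian = 6.126 rad. 1 kilohertz = 1000 Hz, so 0.07951 kilohertz = 0.07951 * 1000 = 79.51 Hz. Combine: 6.126 rad * 79.51 Hz = 487.07826 rad/s. 1 rpm = 0.10471976 rad/s, so 487.07826 rad/s = 487.07826 / 0.10471976 = 4651.2548 rpm ≈ 4651 rpm (4 s.f.).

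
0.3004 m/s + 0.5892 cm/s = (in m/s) 0.3063. Check: 0.3004 m/s is already in m/s. 1 cm/s = 0.01 m/s, so 0.5892 cm/s = 0.5892 * 0.01 = 0.005892 m/s. Sum: 0.3004 + 0.005892 = 0.306292 m/s. Result: 0.306292 m/s ≈ 0.3063 m/s (4 s.f.).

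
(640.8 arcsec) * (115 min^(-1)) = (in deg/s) 0.3412. Check: 1 arcsec = 4.8481368e-06 rad, so 640.8 arcsec = 640.8 * 4.8481368e-06 = 0.0031066861 rad. 1 min^(-1) = 0.016666667 Hz, so 115 min^(-1) = 115 * 0.016666667 = 1.9166667 Hz. Combine: 0.0031066861 rad * 1.9166667 Hz = 0.0059544816 rad/s. 1 deg/s = 0.017453293 rad/s, so 0.0059544816 rad/s = 0.0059544816 / 0.017453293 = 0.34116667 deg/s ≈ 0.3412 deg/s (4 s.f.).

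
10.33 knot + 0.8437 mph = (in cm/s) 569.1. Check: 1 knot = 0.51444444 m/s, so 10.33 knot = 10.33 * 0.51444444 = 5.3142111 m/s. 1 mph = 0.44704 m/s, so 0.8437 mph = 0.8437 * 0.44704 = 0.37716765 m/s. Sum: 5.3142111 + 0.37716765 = 5.6913788 m/s. 1 cm/s = 0.01 m/s, so 5.6913788 m/s = 5.6913788 / 0.01 = 569.13788 cm/s ≈ 569.1 cm/s (4 s.f.).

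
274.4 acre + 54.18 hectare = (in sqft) 1 acre = 4046.8564 m^2, so 274.4 acre = 274.4 * 4046.8564 = 1110457.4 m^2. 1 hectare = 10000 m^2, so 54.18 hectare = 54.18 * 10000 = 541800 m^2. Sum: 1110457.4 + 541800 = 1652257.4 m^2. 1 sqft = 0.09290304 m^2, so 1652257.4 m^2 = 1652257.4 / 0.09290304 = 17784751 sqft ≈ 1.778e+07 sqft (4 s.f.). Final answer: 1.778e+07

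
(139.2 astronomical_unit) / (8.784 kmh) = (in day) 1 astronomical_unit = 1.4959787e+11 m, so 139.2 astronomical_unit = 139.2 * 1.4959787e+11 = 2.0824024e+13 m. 1 kmh = 0.27777778 m/s, so 8.784 kmh = 8.784 * 0.27777778 = 2.44 m/s. Combine: 2.0824024e+13 m / 2.44 m/s = 8.5344359e+12 s. 1 day = 86400 s, so 8.5344359e+12 s = 8.5344359e+12 / 86400 = 98778193 day ≈ 9.878e+07 day (4 s.f.). Final answer: 9.878e+07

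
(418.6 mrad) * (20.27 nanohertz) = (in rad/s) 8.485e-09. Check: 1 mrad = 0.001 rad, so 418.6 mrad = 418.6 * 0.001 = 0.4186 rad. 1 nanohertz = 1e-09 Hz, so 20.27 nanohertz = 20.27 * 1e-09 = 2.027e-08 Hz. Combine: 0.4186 rad * 2.027e-08 Hz = 8.485022e-09 rad/s. Result: 8.485022e-09 rad/s ≈ 8.485e-09 rad/s (4 s.f.).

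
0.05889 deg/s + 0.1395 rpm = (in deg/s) 1 deg/s = 0.017453293 rad/s, so 0.05889 deg/s = 0.05889 * 0.017453293 = 0.0010278244 rad/s. 1 rpm = 0.10471976 rad/s, so 0.1395 rpm = 0.1395 * 0.10471976 = 0.014608406 rad/s. Sum: 0.0010278244 + 0.014608406 = 0.01563623 rad/s. 1 deg/s = 0.017453293 rad/s, so 0.01563623 rad/s = 0.01563623 / 0.017453293 = 0.89589 deg/s ≈ 0.8959 deg/s (4 s.f.). Final answer: 0.8959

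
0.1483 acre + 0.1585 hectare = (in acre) 1 acre = 4046.8564 m^2, so 0.1483 acre = 0.1483 * 4046.8564 = 600.14881 m^2. 1 hectare = 10000 m^2, so 0.1585 hectare = 0.1585 * 10000 = 1585 m^2. Sum: 600.14881 + 1585 = 2185.1488 m^2. 1 acre = 4046.8564 m^2, so 2185.1488 m^2 = 2185.1488 / 4046.8564 = 0.53996203 acre ≈ 0.54 acre (4 s.f.). Final answer: 0.54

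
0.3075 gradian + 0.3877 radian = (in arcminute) 1 gradian = 0.015707963 rad, so 0.3075 gradian = 0.3075 * 0.015707963 = 0.0048301987 rad. 0.3877 radian = 0.3877 rad. Sum: 0.0048301987 + 0.3877 = 0.3925302 rad. 1 arcminute = 0.00029088821 rad, so 0.3925302 rad = 0.3925302 / 0.00029088821 = 1349.4194 arcminute ≈ 1349 arcminute (4 s.f.). Final answer: 1349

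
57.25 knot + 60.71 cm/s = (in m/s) 1 knot = 0.51444444 m/s, so 57.25 knot = 57.25 * 0.51444444 = 29.451944 m/s. 1 cm/s = 0.01 m/s, so 60.71 cm/s = 60.71 * 0.01 = 0.6071 m/s. Sum: 29.451944 + 0.6071 = 30.059044 m/s. Result: 30.059044 m/s ≈ 30.06 m/s (4 s.f.). Final answer: 30.06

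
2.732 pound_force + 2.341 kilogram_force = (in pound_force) 1 pound_force = 4.4482216 N, so 2.732 pound_force = 2.732 * 4.4482216 = 12.152541 N. 1 kilogram_force = 9.80665 N, so 2.341 kilogram_force = 2.341 * 9.80665 = 22.957368 N. Sum: 12.152541 + 22.957368 = 35.109909 N. 1 pound_force = 4.4482216 N, so 35.109909 N = 35.109909 / 4.4482216 = 7.8930216 pound_force ≈ 7.893 pound_force (4 s.f.). Final answer: 7.893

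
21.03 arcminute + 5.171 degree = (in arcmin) 1 arcminute = 0.00029088821 rad, so 21.03 arcminute = 21.03 * 0.00029088821 = 0.006117379 rad. 1 degree = 0.017453293 rad, so 5.171 degree = 5.171 * 0.017453293 = 0.090250976 rad. Sum: 0.006117379 + 0.090250976 = 0.096368355 rad. 1 arcmin = 0.00029088821 rad, so 0.096368355 rad = 0.096368355 / 0.00029088821 = 331.29 arcmin ≈ 331.3 arcmin (4 s.f.). Final answer: 331.3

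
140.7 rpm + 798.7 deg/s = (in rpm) 1 rpm = 0.10471976 rad/s, so 140.7 rpm = 140.7 * 0.10471976 = 14.73407 rad/s. 1 deg/s = 0.017453293 rad/s, so 798.7 deg/s = 798.7 * 0.017453293 = 13.939945 rad/s. Sum: 14.73407 + 13.939945 = 28.674014 rad/s. 1 rpm = 0.10471976 rad/s, so 28.674014 rad/s = 28.674014 / 0.10471976 = 273.81667 rpm ≈ 273.8 rpm (4 s.f.). Final answer: 273.8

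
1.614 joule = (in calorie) 0.3858. Check: 1.614 joule = 1.614 J. 1 calorie = 4.184 J, so 1.614 J = 1.614 / 4.184 = 0.38575526 calorie ≈ 0.3858 calorie (4 s.f.).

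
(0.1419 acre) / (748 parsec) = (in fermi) 1 acre = 4046.8564 m^2, so 0.1419 acre = 0.1419 * 4046.8564 = 574.24893 m^2. 1 parsec = 3.0856776e+16 m, so 748 parsec = 748 * 3.0856776e+16 = 2.3080868e+19 m. Combine: 574.24893 m^2 / 2.3080868e+19 m = 2.4879867e-17 m. 1 fermi = 1e-15 m, so 2.4879867e-17 m = 2.4879867e-17 / 1e-15 = 0.024879867 fermi ≈ 0.02488 fermi (4 s.f.). Final answer: 0.02488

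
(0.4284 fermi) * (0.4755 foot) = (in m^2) 1 fermi = 1e-15 m, so 0.4284 fermi = 0.4284 * 1e-15 = 4.284e-16 m. 1 foot = 0.3048 m, so 0.4755 foot = 0.4755 * 0.3048 = 0.1449324 m. Combine: 4.284e-16 m * 0.1449324 m = 6.208904e-17 m^2. Result: 6.208904e-17 m^2 ≈ 6.209e-17 m^2 (4 s.f.). Final answer: 6.209e-17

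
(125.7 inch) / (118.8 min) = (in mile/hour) 0.001002. Check: 1 inch = 0.0254 m, so 125.7 inch = 125.7 * 0.0254 = 3.19278 m. 1 min = 60 s, so 118.8 min = 118.8 * 60 = 7128 s. Combine: 3.19278 m / 7128 s = 0.00044792088 m/s. 1 mile/hour = 0.44704 m/s, so 0.00044792088 m/s = 0.00044792088 / 0.44704 = 0.0010019705 mile/hour ≈ 0.001002 mile/hour (4 s.f.).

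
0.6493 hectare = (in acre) 1 hectare = 10000 m^2, so 0.6493 hectare = 0.6493 * 10000 = 6493 m^2. 1 acre = 4046.8564 m^2, so 6493 m^2 = 6493 / 4046.8564 = 1.6044552 acre ≈ 1.604 acre (4 s.f.). Final answer: 1.604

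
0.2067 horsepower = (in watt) 1 horsepower = 745.69987 W, so 0.2067 horsepower = 0.2067 * 745.69987 = 154.13616 W. 154.13616 W = 154.13616 watt ≈ 154.1 watt (4 s.f.). Final answer: 154.1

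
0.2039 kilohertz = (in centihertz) 2.039e+04. Check: 1 kilohertz = 1000 Hz, so 0.2039 kilohertz = 0.2039 * 1000 = 203.9 Hz. 1 centihertz = 0.01 Hz, so 203.9 Hz = 203.9 / 0.01 = 20390 centihertz ≈ 2.039e+04 centihertz (4 s.f.).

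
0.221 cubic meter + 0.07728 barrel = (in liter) 233.3. Check: 0.221 cubic meter = 0.221 m^3. 1 barrel = 0.15898729 m^3, so 0.07728 barrel = 0.07728 * 0.15898729 = 0.012286538 m^3. Sum: 0.221 + 0.012286538 = 0.23328654 m^3. 1 liter = 0.001 m^3, so 0.23328654 m^3 = 0.23328654 / 0.001 = 233.28654 liter ≈ 233.3 liter (4 s.f.).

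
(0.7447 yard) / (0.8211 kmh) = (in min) 1 yard = 0.9144 m, so 0.7447 yard = 0.7447 * 0.9144 = 0.68095368 m. 1 kmh = 0.27777778 m/s, so 0.8211 kmh = 0.8211 * 0.27777778 = 0.22808333 m/s. Combine: 0.68095368 m / 0.22808333 m/s = 2.9855477 s. 1 min = 60 s, so 2.9855477 s = 2.9855477 / 60 = 0.049759129 min ≈ 0.04976 min (4 s.f.). Final answer: 0.04976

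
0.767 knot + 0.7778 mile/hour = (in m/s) 1 knot = 0.51444444 m/s, so 0.767 knot = 0.767 * 0.51444444 = 0.39457889 m/s. 1 mile/hour = 0.44704 m/s, so 0.7778 mile/hour = 0.7778 * 0.44704 = 0.34770771 m/s. Sum: 0.39457889 + 0.34770771 = 0.7422866 m/s. Result: 0.7422866 m/s ≈ 0.7423 m/s (4 s.f.). Final answer: 0.7423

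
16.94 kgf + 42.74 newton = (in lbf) 1 kgf = 9.80665 N, so 16.94 kgf = 16.94 * 9.80665 = 166.12465 N. 42.74 newton = 42.74 N. Sum: 166.12465 + 42.74 = 208.86465 N. 1 lbf = 4.4482216 N, so 208.86465 N = 208.86465 / 4.4482216 = 46.954641 lbf ≈ 46.95 lbf (4 s.f.). Final answer: 46.95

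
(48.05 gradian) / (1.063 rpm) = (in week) 1.121e-05. Check: 1 gradian = 0.015707963 rad, so 48.05 gradian = 48.05 * 0.015707963 = 0.75476764 rad. 1 rpm = 0.10471976 rad/s, so 1.063 rpm = 1.063 * 0.10471976 = 0.1113171 rad/s. Combine: 0.75476764 rad / 0.1113171 rad/s = 6.7803387 s. 1 week = 604800 s, so 6.7803387 s = 6.7803387 / 604800 = 1.1210877e-05 week ≈ 1.121e-05 week (4 s.f.).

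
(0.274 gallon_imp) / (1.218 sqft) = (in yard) 1 gallon_imp = 0.00454609 m^3, so 0.274 gallon_imp = 0.274 * 0.00454609 = 0.0012456287 m^3. 1 sqft = 0.09290304 m^2, so 1.218 sqft = 1.218 * 0.09290304 = 0.1131559 m^2. Combine: 0.0012456287 m^3 / 0.1131559 m^2 = 0.011008075 m. 1 yard = 0.9144 m, so 0.011008075 m = 0.011008075 / 0.9144 = 0.012038577 yard ≈ 0.01204 yard (4 s.f.). Final answer: 0.01204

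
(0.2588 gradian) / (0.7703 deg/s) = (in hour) 8.399e-05. Check: 1 gradian = 0.015707963 rad, so 0.2588 gradian = 0.2588 * 0.015707963 = 0.0040652209 rad. 1 deg/s = 0.017453293 rad/s, so 0.7703 deg/s = 0.7703 * 0.017453293 = 0.013444271 rad/s. Combine: 0.0040652209 rad / 0.013444271 rad/s = 0.3023757 s. 1 hour = 3600 s, so 0.3023757 s = 0.3023757 / 3600 = 8.3993249e-05 hour ≈ 8.399e-05 hour (4 s.f.).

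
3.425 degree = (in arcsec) 1.233e+04. Check: 1 degree = 0.017453293 rad, so 3.425 degree = 3.425 * 0.017453293 = 0.059777527 rad. 1 arcsec = 4.8481368e-06 rad, so 0.059777527 rad = 0.059777527 / 4.8481368e-06 = 12330 arcsec ≈ 1.233e+04 arcsec (4 s.f.).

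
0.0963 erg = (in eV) 6.011e+10. Check: 1 erg = 1e-07 J, so 0.0963 erg = 0.0963 * 1e-07 = 9.63e-09 J. 1 eV = 1.6021766e-19 J, so 9.63e-09 J = 9.63e-09 / 1.6021766e-19 = 6.0105732e+10 eV ≈ 6.011e+10 eV (4 s.f.).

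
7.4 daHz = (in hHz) 1 daHz = 10 Hz, so 7.4 daHz = 7.4 * 10 = 74 Hz. 1 hHz = 100 Hz, so 74 Hz = 74 / 100 = 0.74 hHz. Final answer: 0.74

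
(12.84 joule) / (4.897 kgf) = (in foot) 0.8772. Check: 12.84 joule = 12.84 J. 1 kgf = 9.80665 N, so 4.897 kgf = 4.897 * 9.80665 = 48.023165 N. Combine: 12.84 J / 48.023165 N = 0.26737097 m. 1 foot = 0.3048 m, so 0.26737097 m = 0.26737097 / 0.3048 = 0.87720133 foot ≈ 0.8772 foot (4 s.f.).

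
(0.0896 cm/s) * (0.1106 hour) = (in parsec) 1 cm/s = 0.01 m/s, so 0.0896 cm/s = 0.0896 * 0.01 = 0.000896 m/s. 1 hour = 3600 s, so 0.1106 hour = 0.1106 * 3600 = 398.16 s. Combine: 0.000896 m/s * 398.16 s = 0.35675136 m. 1 parsec = 3.0856776e+16 m, so 0.35675136 m = 0.35675136 / 3.0856776e+16 = 1.1561524e-17 parsec ≈ 1.156e-17 parsec (4 s.f.). Final answer: 1.156e-17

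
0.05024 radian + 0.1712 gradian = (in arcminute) 0.05024 radian = 0.05024 rad. 1 gradian = 0.015707963 rad, so 0.1712 gradian = 0.1712 * 0.015707963 = 0.0026892033 rad. Sum: 0.05024 + 0.0026892033 = 0.052929203 rad. 1 arcminute = 0.00029088821 rad, so 0.052929203 rad = 0.052929203 / 0.00029088821 = 181.9572 arcminute ≈ 182 arcminute (4 s.f.). Final answer: 182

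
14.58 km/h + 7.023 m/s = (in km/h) 1 km/h = 0.27777778 m/s, so 14.58 km/h = 14.58 * 0.27777778 = 4.05 m/s. 7.023 m/s is already in m/s. Sum: 4.05 + 7.023 = 11.073 m/s. 1 km/h = 0.27777778 m/s, so 11.073 m/s = 11.073 / 0.27777778 = 39.8628 km/h ≈ 39.86 km/h (4 s.f.). Final answer: 39.86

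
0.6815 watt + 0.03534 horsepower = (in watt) 27.03. Check: 0.6815 watt = 0.6815 W. 1 horsepower = 745.69987 W, so 0.03534 horsepower = 0.03534 * 745.69987 = 26.353033 W. Sum: 0.6815 + 26.353033 = 27.034533 W. 27.034533 W = 27.034533 watt ≈ 27.03 watt (4 s.f.).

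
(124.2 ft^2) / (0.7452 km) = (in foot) 1 ft^2 = 0.09290304 m^2, so 124.2 ft^2 = 124.2 * 0.09290304 = 11.538558 m^2. 1 km = 1000 m, so 0.7452 km = 0.7452 * 1000 = 745.2 m. Combine: 11.538558 m^2 / 745.2 m = 0.01548384 m. 1 foot = 0.3048 m, so 0.01548384 m = 0.01548384 / 0.3048 = 0.0508 foot. Final answer: 0.0508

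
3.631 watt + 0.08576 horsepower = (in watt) 67.58. Check: 3.631 watt = 3.631 W. 1 horsepower = 745.69987 W, so 0.08576 horsepower = 0.08576 * 745.69987 = 63.951221 W. Sum: 3.631 + 63.951221 = 67.582221 W. 67.582221 W = 67.582221 watt ≈ 67.58 watt (4 s.f.).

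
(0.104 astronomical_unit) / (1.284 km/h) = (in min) 7.27e+08. Check: 1 astronomical_unit = 1.4959787e+11 m, so 0.104 astronomical_unit = 0.104 * 1.4959787e+11 = 1.5558179e+10 m. 1 km/h = 0.27777778 m/s, so 1.284 km/h = 1.284 * 0.27777778 = 0.35666667 m/s. Combine: 1.5558179e+10 m / 0.35666667 m/s = 4.3621061e+10 s. 1 min = 60 s, so 4.3621061e+10 s = 4.3621061e+10 / 60 = 7.2701769e+08 min ≈ 7.27e+08 min (4 s.f.).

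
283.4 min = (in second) 1.7e+04. Check: 1 min = 60 s, so 283.4 min = 283.4 * 60 = 17004 s. 17004 s = 17004 second ≈ 1.7e+04 second (4 s.f.).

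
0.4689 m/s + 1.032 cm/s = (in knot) 0.9315. Check: 0.4689 m/s is already in m/s. 1 cm/s = 0.01 m/s, so 1.032 cm/s = 1.032 * 0.01 = 0.01032 m/s. Sum: 0.4689 + 0.01032 = 0.47922 m/s. 1 knot = 0.51444444 m/s, so 0.47922 m/s = 0.47922 / 0.51444444 = 0.93152916 knot ≈ 0.9315 knot (4 s.f.).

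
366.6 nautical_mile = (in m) 1 nautical_mile = 1852 m, so 366.6 nautical_mile = 366.6 * 1852 = 678943.2 m. Result: 678943.2 m ≈ 6.789e+05 m (4 s.f.). Final answer: 6.789e+05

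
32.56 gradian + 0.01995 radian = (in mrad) 1 gradian = 0.015707963 rad, so 32.56 gradian = 32.56 * 0.015707963 = 0.51145128 rad. 0.01995 radian = 0.01995 rad. Sum: 0.51145128 + 0.01995 = 0.53140128 rad. 1 mrad = 0.001 rad, so 0.53140128 rad = 0.53140128 / 0.001 = 531.40128 mrad ≈ 531.4 mrad (4 s.f.). Final answer: 531.4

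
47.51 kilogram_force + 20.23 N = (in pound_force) 109.3. Check: 1 kilogram_force = 9.80665 N, so 47.51 kilogram_force = 47.51 * 9.80665 = 465.91394 N. 20.23 N is already in N. Sum: 465.91394 + 20.23 = 486.14394 N. 1 pound_force = 4.4482216 N, so 486.14394 N = 486.14394 / 4.4482216 = 109.28951 pound_force ≈ 109.3 pound_force (4 s.f.).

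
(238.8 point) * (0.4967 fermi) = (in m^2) 1 point = 0.00035277778 m, so 238.8 point = 238.8 * 0.00035277778 = 0.084243333 m. 1 fermi = 1e-15 m, so 0.4967 fermi = 0.4967 * 1e-15 = 4.967e-16 m. Combine: 0.084243333 m * 4.967e-16 m = 4.1843664e-17 m^2. Result: 4.1843664e-17 m^2 ≈ 4.184e-17 m^2 (4 s.f.). Final answer: 4.184e-17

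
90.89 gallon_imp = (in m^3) 1 gallon_imp = 0.00454609 m^3, so 90.89 gallon_imp = 90.89 * 0.00454609 = 0.41319412 m^3. Result: 0.41319412 m^3 ≈ 0.4132 m^3 (4 s.f.). Final answer: 0.4132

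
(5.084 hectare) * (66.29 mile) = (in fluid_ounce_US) 1.834e+14. Check: 1 hectare = 10000 m^2, so 5.084 hectare = 5.084 * 10000 = 50840 m^2. 1 mile = 1609.344 m, so 66.29 mile = 66.29 * 1609.344 = 106683.41 m. Combine: 50840 m^2 * 106683.41 m = 5.4237848e+09 m^3. 1 fluid_ounce_US = 2.957353e-05 m^3, so 5.4237848e+09 m^3 = 5.4237848e+09 / 2.957353e-05 = 1.8339998e+14 fluid_ounce_US ≈ 1.834e+14 fluid_ounce_US (4 s.f.).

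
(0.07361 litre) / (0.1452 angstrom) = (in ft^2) 1 litre = 0.001 m^3, so 0.07361 litre = 0.07361 * 0.001 = 7.361e-05 m^3. 1 angstrom = 1e-10 m, so 0.1452 angstrom = 0.1452 * 1e-10 = 1.452e-11 m. Combine: 7.361e-05 m^3 / 1.452e-11 m = 5069559.2 m^2. 1 ft^2 = 0.09290304 m^2, so 5069559.2 m^2 = 5069559.2 / 0.09290304 = 54568281 ft^2 ≈ 5.457e+07 ft^2 (4 s.f.). Final answer: 5.457e+07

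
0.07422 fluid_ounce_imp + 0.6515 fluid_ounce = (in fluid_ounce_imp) 0.7523. Check: 1 fluid_ounce_imp = 2.8413063e-05 m^3, so 0.07422 fluid_ounce_imp = 0.07422 * 2.8413063e-05 = 2.1088175e-06 m^3. 1 fluid_ounce = 2.957353e-05 m^3, so 0.6515 fluid_ounce = 0.6515 * 2.957353e-05 = 1.9267155e-05 m^3. Sum: 2.1088175e-06 + 1.9267155e-05 = 2.1375972e-05 m^3. 1 fluid_ounce_imp = 2.8413063e-05 m^3, so 2.1375972e-05 m^3 = 2.1375972e-05 / 2.8413063e-05 = 0.75232904 fluid_ounce_imp ≈ 0.7523 fluid_ounce_imp (4 s.f.).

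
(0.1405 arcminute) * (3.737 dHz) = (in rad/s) 1.527e-05. Check: 1 arcminute = 0.00029088821 rad, so 0.1405 arcminute = 0.1405 * 0.00029088821 = 4.0869793e-05 rad. 1 dHz = 0.1 Hz, so 3.737 dHz = 3.737 * 0.1 = 0.3737 Hz. Combine: 4.0869793e-05 rad * 0.3737 Hz = 1.5273042e-05 rad/s. Result: 1.5273042e-05 rad/s ≈ 1.527e-05 rad/s (4 s.f.).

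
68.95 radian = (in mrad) 6.895e+04. Check: 68.95 radian = 68.95 rad. 1 mrad = 0.001 rad, so 68.95 rad = 68.95 / 0.001 = 68950 mrad ≈ 6.895e+04 mrad (4 s.f.).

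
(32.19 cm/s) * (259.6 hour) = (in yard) 3.29e+05. Check: 1 cm/s = 0.01 m/s, so 32.19 cm/s = 32.19 * 0.01 = 0.3219 m/s. 1 hour = 3600 s, so 259.6 hour = 259.6 * 3600 = 934560 s. Combine: 0.3219 m/s * 934560 s = 300834.86 m. 1 yard = 0.9144 m, so 300834.86 m = 300834.86 / 0.9144 = 328997.01 yard ≈ 3.29e+05 yard (4 s.f.).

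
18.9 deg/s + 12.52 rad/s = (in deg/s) 736.2. Check: 1 deg/s = 0.017453293 rad/s, so 18.9 deg/s = 18.9 * 0.017453293 = 0.32986723 rad/s. 12.52 rad/s is already in rad/s. Sum: 0.32986723 + 12.52 = 12.849867 rad/s. 1 deg/s = 0.017453293 rad/s, so 12.849867 rad/s = 12.849867 / 0.017453293 = 736.24316 deg/s ≈ 736.2 deg/s (4 s.f.).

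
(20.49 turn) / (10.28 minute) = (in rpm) 1.993. Check: 1 turn = 6.2831853 rad, so 20.49 turn = 20.49 * 6.2831853 = 128.74247 rad. 1 minute = 60 s, so 10.28 minute = 10.28 * 60 = 616.8 s. Combine: 128.74247 rad / 616.8 s = 0.20872644 rad/s. 1 rpm = 0.10471976 rad/s, so 0.20872644 rad/s = 0.20872644 / 0.10471976 = 1.9931907 rpm ≈ 1.993 rpm (4 s.f.).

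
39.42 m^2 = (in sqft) 424.3. Check: 1 sqft = 0.09290304 m^2, so 39.42 m^2 = 39.42 / 0.09290304 = 424.31335 sqft ≈ 424.3 sqft (4 s.f.).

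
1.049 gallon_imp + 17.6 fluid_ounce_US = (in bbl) 0.03327. Check: 1 gallon_imp = 0.00454609 m^3, so 1.049 gallon_imp = 1.049 * 0.00454609 = 0.0047688484 m^3. 1 fluid_ounce_US = 2.957353e-05 m^3, so 17.6 fluid_ounce_US = 17.6 * 2.957353e-05 = 0.00052049412 m^3. Sum: 0.0047688484 + 0.00052049412 = 0.0052893425 m^3. 1 bbl = 0.15898729 m^3, so 0.0052893425 m^3 = 0.0052893425 / 0.15898729 = 0.033268964 bbl ≈ 0.03327 bbl (4 s.f.).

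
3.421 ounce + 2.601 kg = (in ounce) 1 ounce = 0.028349523 kg, so 3.421 ounce = 3.421 * 0.028349523 = 0.096983719 kg. 2.601 kg is already in kg. Sum: 0.096983719 + 2.601 = 2.6979837 kg. 1 ounce = 0.028349523 kg, so 2.6979837 kg = 2.6979837 / 0.028349523 = 95.168575 ounce ≈ 95.17 ounce (4 s.f.). Final answer: 95.17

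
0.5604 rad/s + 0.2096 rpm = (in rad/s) 0.5604 rad/s is already in rad/s. 1 rpm = 0.10471976 rad/s, so 0.2096 rpm = 0.2096 * 0.10471976 = 0.021949261 rad/s. Sum: 0.5604 + 0.021949261 = 0.58234926 rad/s. Result: 0.58234926 rad/s ≈ 0.5823 rad/s (4 s.f.). Final answer: 0.5823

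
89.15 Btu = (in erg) 1 Btu = 1055.0559 J, so 89.15 Btu = 89.15 * 1055.0559 = 94058.229 J. 1 erg = 1e-07 J, so 94058.229 J = 94058.229 / 1e-07 = 9.4058229e+11 erg ≈ 9.406e+11 erg (4 s.f.). Final answer: 9.406e+11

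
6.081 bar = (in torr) 1 bar = 100000 Pa, so 6.081 bar = 6.081 * 100000 = 608100 Pa. 1 torr = 133.32237 Pa, so 608100 Pa = 608100 / 133.32237 = 4561.1251 torr ≈ 4561 torr (4 s.f.). Final answer: 4561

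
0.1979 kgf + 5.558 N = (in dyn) 1 kgf = 9.80665 N, so 0.1979 kgf = 0.1979 * 9.80665 = 1.940736 N. 5.558 N is already in N. Sum: 1.940736 + 5.558 = 7.498736 N. 1 dyn = 1e-05 N, so 7.498736 N = 7.498736 / 1e-05 = 749873.6 dyn ≈ 7.499e+05 dyn (4 s.f.). Final answer: 7.499e+05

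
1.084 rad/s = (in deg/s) 62.11. Check: 1 deg/s = 0.017453293 rad/s, so 1.084 rad/s = 1.084 / 0.017453293 = 62.108625 deg/s ≈ 62.11 deg/s (4 s.f.).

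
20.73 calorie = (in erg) 8.673e+08. Check: 1 calorie = 4.184 J, so 20.73 calorie = 20.73 * 4.184 = 86.73432 J. 1 erg = 1e-07 J, so 86.73432 J = 86.73432 / 1e-07 = 8.673432e+08 erg ≈ 8.673e+08 erg (4 s.f.).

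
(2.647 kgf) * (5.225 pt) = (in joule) 1 kgf = 9.80665 N, so 2.647 kgf = 2.647 * 9.80665 = 25.958203 N. 1 pt = 0.00035277778 m, so 5.225 pt = 5.225 * 0.00035277778 = 0.0018432639 m. Combine: 25.958203 N * 0.0018432639 m = 0.047847817 J. 0.047847817 J = 0.047847817 joule ≈ 0.04785 joule (4 s.f.). Final answer: 0.04785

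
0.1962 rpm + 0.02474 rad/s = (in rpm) 0.4324. Check: 1 rpm = 0.10471976 rad/s, so 0.1962 rpm = 0.1962 * 0.10471976 = 0.020546016 rad/s. 0.02474 rad/s is already in rad/s. Sum: 0.020546016 + 0.02474 = 0.045286016 rad/s. 1 rpm = 0.10471976 rad/s, so 0.045286016 rad/s = 0.045286016 / 0.10471976 = 0.4324496 rpm ≈ 0.4324 rpm (4 s.f.).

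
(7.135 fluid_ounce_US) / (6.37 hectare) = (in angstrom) 1 fluid_ounce_US = 2.957353e-05 m^3, so 7.135 fluid_ounce_US = 7.135 * 2.957353e-05 = 0.00021100713 m^3. 1 hectare = 10000 m^2, so 6.37 hectare = 6.37 * 10000 = 63700 m^2. Combine: 0.00021100713 m^3 / 63700 m^2 = 3.3125139e-09 m. 1 angstrom = 1e-10 m, so 3.3125139e-09 m = 3.3125139e-09 / 1e-10 = 33.125139 angstrom ≈ 33.13 angstrom (4 s.f.). Final answer: 33.13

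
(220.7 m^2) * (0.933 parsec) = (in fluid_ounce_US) 2.148e+23. Check: 220.7 m^2 is already in m^2. 1 parsec = 3.0856776e+16 m, so 0.933 parsec = 0.933 * 3.0856776e+16 = 2.8789372e+16 m. Combine: 220.7 m^2 * 2.8789372e+16 m = 6.3538144e+18 m^3. 1 fluid_ounce_US = 2.957353e-05 m^3, so 6.3538144e+18 m^3 = 6.3538144e+18 / 2.957353e-05 = 2.1484802e+23 fluid_ounce_US ≈ 2.148e+23 fluid_ounce_US (4 s.f.).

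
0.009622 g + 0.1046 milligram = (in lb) 2.144e-05. Check: 1 g = 0.001 kg, so 0.009622 g = 0.009622 * 0.001 = 9.622e-06 kg. 1 milligram = 1e-06 kg, so 0.1046 milligram = 0.1046 * 1e-06 = 1.046e-07 kg. Sum: 9.622e-06 + 1.046e-07 = 9.7266e-06 kg. 1 lb = 0.45359237 kg, so 9.7266e-06 kg = 9.7266e-06 / 0.45359237 = 2.1443482e-05 lb ≈ 2.144e-05 lb (4 s.f.).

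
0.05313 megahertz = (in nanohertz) 1 megahertz = 1000000 Hz, so 0.05313 megahertz = 0.05313 * 1000000 = 53130 Hz. 1 nanohertz = 1e-09 Hz, so 53130 Hz = 53130 / 1e-09 = 5.313e+13 nanohertz. Final answer: 5.313e+13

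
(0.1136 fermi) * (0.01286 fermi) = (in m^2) 1 fermi = 1e-15 m, so 0.1136 fermi = 0.1136 * 1e-15 = 1.136e-16 m. 1 fermi = 1e-15 m, so 0.01286 fermi = 0.01286 * 1e-15 = 1.286e-17 m. Combine: 1.136e-16 m * 1.286e-17 m = 1.460896e-33 m^2. Result: 1.460896e-33 m^2 ≈ 1.461e-33 m^2 (4 s.f.). Final answer: 1.461e-33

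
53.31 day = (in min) 7.677e+04. Check: 1 day = 86400 s, so 53.31 day = 53.31 * 86400 = 4605984 s. 1 min = 60 s, so 4605984 s = 4605984 / 60 = 76766.4 min ≈ 7.677e+04 min (4 s.f.).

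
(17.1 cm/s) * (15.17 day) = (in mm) 2.241e+08. Check: 1 cm/s = 0.01 m/s, so 17.1 cm/s = 17.1 * 0.01 = 0.171 m/s. 1 day = 86400 s, so 15.17 day = 15.17 * 86400 = 1310688 s. Combine: 0.171 m/s * 1310688 s = 224127.65 m. 1 mm = 0.001 m, so 224127.65 m = 224127.65 / 0.001 = 2.2412765e+08 mm ≈ 2.241e+08 mm (4 s.f.).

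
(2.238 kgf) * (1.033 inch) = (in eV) 1 kgf = 9.80665 N, so 2.238 kgf = 2.238 * 9.80665 = 21.947283 N. 1 inch = 0.0254 m, so 1.033 inch = 1.033 * 0.0254 = 0.0262382 m. Combine: 21.947283 N * 0.0262382 m = 0.57585719 J. 1 eV = 1.6021766e-19 J, so 0.57585719 J = 0.57585719 / 1.6021766e-19 = 3.5942179e+18 eV ≈ 3.594e+18 eV (4 s.f.). Final answer: 3.594e+18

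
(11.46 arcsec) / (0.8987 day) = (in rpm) 6.833e-09. Check: 1 arcsec = 4.8481368e-06 rad, so 11.46 arcsec = 11.46 * 4.8481368e-06 = 5.5559648e-05 rad. 1 day = 86400 s, so 0.8987 day = 0.8987 * 86400 = 77647.68 s. Combine: 5.5559648e-05 rad / 77647.68 s = 7.155352e-10 rad/s. 1 rpm = 0.10471976 rad/s, so 7.155352e-10 rad/s = 7.155352e-10 / 0.10471976 = 6.8328578e-09 rpm ≈ 6.833e-09 rpm (4 s.f.).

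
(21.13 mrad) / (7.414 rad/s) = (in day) 1 mrad = 0.001 rad, so 21.13 mrad = 21.13 * 0.001 = 0.02113 rad. 7.414 rad/s is already in rad/s. Combine: 0.02113 rad / 7.414 rad/s = 0.0028500135 s. 1 day = 86400 s, so 0.0028500135 s = 0.0028500135 / 86400 = 3.2986267e-08 day ≈ 3.299e-08 day (4 s.f.). Final answer: 3.299e-08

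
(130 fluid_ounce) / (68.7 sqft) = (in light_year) 6.367e-20. Check: 1 fluid_ounce = 2.957353e-05 m^3, so 130 fluid_ounce = 130 * 2.957353e-05 = 0.0038445588 m^3. 1 sqft = 0.09290304 m^2, so 68.7 sqft = 68.7 * 0.09290304 = 6.3824388 m^2. Combine: 0.0038445588 m^3 / 6.3824388 m^2 = 0.00060236517 m. 1 light_year = 9.4607305e+15 m, so 0.00060236517 m = 0.00060236517 / 9.4607305e+15 = 6.3670048e-20 light_year ≈ 6.367e-20 light_year (4 s.f.).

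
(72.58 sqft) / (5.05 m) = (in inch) 1 sqft = 0.09290304 m^2, so 72.58 sqft = 72.58 * 0.09290304 = 6.7429026 m^2. 5.05 m is already in m. Combine: 6.7429026 m^2 / 5.05 m = 1.3352282 m. 1 inch = 0.0254 m, so 1.3352282 m = 1.3352282 / 0.0254 = 52.568041 inch ≈ 52.57 inch (4 s.f.). Final answer: 52.57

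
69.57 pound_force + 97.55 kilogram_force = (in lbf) 1 pound_force = 4.4482216 N, so 69.57 pound_force = 69.57 * 4.4482216 = 309.46278 N. 1 kilogram_force = 9.80665 N, so 97.55 kilogram_force = 97.55 * 9.80665 = 956.63871 N. Sum: 309.46278 + 956.63871 = 1266.1015 N. 1 lbf = 4.4482216 N, so 1266.1015 N = 1266.1015 / 4.4482216 = 284.63094 lbf ≈ 284.6 lbf (4 s.f.). Final answer: 284.6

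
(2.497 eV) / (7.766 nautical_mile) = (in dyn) 1 eV = 1.6021766e-19 J, so 2.497 eV = 2.497 * 1.6021766e-19 = 4.0006351e-19 J. 1 nautical_mile = 1852 m, so 7.766 nautical_mile = 7.766 * 1852 = 14382.632 m. Combine: 4.0006351e-19 J / 14382.632 m = 2.7815737e-23 N. 1 dyn = 1e-05 N, so 2.7815737e-23 N = 2.7815737e-23 / 1e-05 = 2.7815737e-18 dyn ≈ 2.782e-18 dyn (4 s.f.). Final answer: 2.782e-18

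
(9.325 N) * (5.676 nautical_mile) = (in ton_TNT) 9.325 N is already in N. 1 nautical_mile = 1852 m, so 5.676 nautical_mile = 5.676 * 1852 = 10511.952 m. Combine: 9.325 N * 10511.952 m = 98023.952 J. 1 ton_TNT = 4.184e+09 J, so 98023.952 J = 98023.952 / 4.184e+09 = 2.3428287e-05 ton_TNT ≈ 2.343e-05 ton_TNT (4 s.f.). Final answer: 2.343e-05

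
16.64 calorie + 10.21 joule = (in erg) 1 calorie = 4.184 J, so 16.64 calorie = 16.64 * 4.184 = 69.62176 J. 10.21 joule = 10.21 J. Sum: 69.62176 + 10.21 = 79.83176 J. 1 erg = 1e-07 J, so 79.83176 J = 79.83176 / 1e-07 = 7.983176e+08 erg ≈ 7.983e+08 erg (4 s.f.). Final answer: 7.983e+08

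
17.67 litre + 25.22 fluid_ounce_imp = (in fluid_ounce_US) 1 litre = 0.001 m^3, so 17.67 litre = 17.67 * 0.001 = 0.01767 m^3. 1 fluid_ounce_imp = 2.8413063e-05 m^3, so 25.22 fluid_ounce_imp = 25.22 * 2.8413063e-05 = 0.00071657744 m^3. Sum: 0.01767 + 0.00071657744 = 0.018386577 m^3. 1 fluid_ounce_US = 2.957353e-05 m^3, so 0.018386577 m^3 = 0.018386577 / 2.957353e-05 = 621.72415 fluid_ounce_US ≈ 621.7 fluid_ounce_US (4 s.f.). Final answer: 621.7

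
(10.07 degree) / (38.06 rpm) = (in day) 5.104e-07. Check: 1 degree = 0.017453293 rad, so 10.07 degree = 10.07 * 0.017453293 = 0.17575466 rad. 1 rpm = 0.10471976 rad/s, so 38.06 rpm = 38.06 * 0.10471976 = 3.9856339 rad/s. Combine: 0.17575466 rad / 3.9856339 rad/s = 0.04409704 s. 1 day = 86400 s, so 0.04409704 s = 0.04409704 / 86400 = 5.103824e-07 day ≈ 5.104e-07 day (4 s.f.).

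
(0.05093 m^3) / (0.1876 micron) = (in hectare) 0.05093 m^3 is already in m^3. 1 micron = 1e-06 m, so 0.1876 micron = 0.1876 * 1e-06 = 1.876e-07 m. Combine: 0.05093 m^3 / 1.876e-07 m = 271481.88 m^2. 1 hectare = 10000 m^2, so 271481.88 m^2 = 271481.88 / 10000 = 27.148188 hectare ≈ 27.15 hectare (4 s.f.). Final answer: 27.15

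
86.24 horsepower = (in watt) 6.431e+04. Check: 1 horsepower = 745.69987 W, so 86.24 horsepower = 86.24 * 745.69987 = 64309.157 W. 64309.157 W = 64309.157 watt ≈ 6.431e+04 watt (4 s.f.).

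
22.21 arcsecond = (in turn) 1.714e-05. Check: 1 arcsecond = 4.8481368e-06 rad, so 22.21 arcsecond = 22.21 * 4.8481368e-06 = 0.00010767712 rad. 1 turn = 6.2831853 rad, so 0.00010767712 rad = 0.00010767712 / 6.2831853 = 1.7137346e-05 turn ≈ 1.714e-05 turn (4 s.f.).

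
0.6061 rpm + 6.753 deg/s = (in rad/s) 0.1813. Check: 1 rpm = 0.10471976 rad/s, so 0.6061 rpm = 0.6061 * 0.10471976 = 0.063470644 rad/s. 1 deg/s = 0.017453293 rad/s, so 6.753 deg/s = 6.753 * 0.017453293 = 0.11786208 rad/s. Sum: 0.063470644 + 0.11786208 = 0.18133273 rad/s. Result: 0.18133273 rad/s ≈ 0.1813 rad/s (4 s.f.).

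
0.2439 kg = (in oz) 8.603. Check: 1 oz = 0.028349523 kg, so 0.2439 kg = 0.2439 / 0.028349523 = 8.6033193 oz ≈ 8.603 oz (4 s.f.).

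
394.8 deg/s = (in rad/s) 6.891. Check: 1 deg/s = 0.017453293 rad/s, so 394.8 deg/s = 394.8 * 0.017453293 = 6.8905599 rad/s. Result: 6.8905599 rad/s ≈ 6.891 rad/s (4 s.f.).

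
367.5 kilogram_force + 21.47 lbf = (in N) 3699. Check: 1 kilogram_force = 9.80665 N, so 367.5 kilogram_force = 367.5 * 9.80665 = 3603.9439 N. 1 lbf = 4.4482216 N, so 21.47 lbf = 21.47 * 4.4482216 = 95.503318 N. Sum: 3603.9439 + 95.503318 = 3699.4472 N. Result: 3699.4472 N ≈ 3699 N (4 s.f.).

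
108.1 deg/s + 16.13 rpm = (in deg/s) 204.9. Check: 1 deg/s = 0.017453293 rad/s, so 108.1 deg/s = 108.1 * 0.017453293 = 1.8867009 rad/s. 1 rpm = 0.10471976 rad/s, so 16.13 rpm = 16.13 * 0.10471976 = 1.6891297 rad/s. Sum: 1.8867009 + 1.6891297 = 3.5758306 rad/s. 1 deg/s = 0.017453293 rad/s, so 3.5758306 rad/s = 3.5758306 / 0.017453293 = 204.88 deg/s ≈ 204.9 deg/s (4 s.f.).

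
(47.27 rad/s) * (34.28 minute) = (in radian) 9.722e+04. Check: 47.27 rad/s is already in rad/s. 1 minute = 60 s, so 34.28 minute = 34.28 * 60 = 2056.8 s. Combine: 47.27 rad/s * 2056.8 s = 97224.936 rad. 97224.936 rad = 97224.936 radian ≈ 9.722e+04 radian (4 s.f.).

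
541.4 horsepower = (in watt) 4.037e+05. Check: 1 horsepower = 745.69987 W, so 541.4 horsepower = 541.4 * 745.69987 = 403721.91 W. 403721.91 W = 403721.91 watt ≈ 4.037e+05 watt (4 s.f.).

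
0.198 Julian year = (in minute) 1 Julian year = 31557600 s, so 0.198 Julian year = 0.198 * 31557600 = 6248404.8 s. 1 minute = 60 s, so 6248404.8 s = 6248404.8 / 60 = 104140.08 minute ≈ 1.041e+05 minute (4 s.f.). Final answer: 1.041e+05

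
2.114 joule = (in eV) 1.319e+19. Check: 2.114 joule = 2.114 J. 1 eV = 1.6021766e-19 J, so 2.114 J = 2.114 / 1.6021766e-19 = 1.319455e+19 eV ≈ 1.319e+19 eV (4 s.f.).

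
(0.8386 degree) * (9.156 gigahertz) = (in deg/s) 7.678e+09. Check: 1 degree = 0.017453293 rad, so 0.8386 degree = 0.8386 * 0.017453293 = 0.014636331 rad. 1 gigahertz = 1e+09 Hz, so 9.156 gigahertz = 9.156 * 1e+09 = 9.156e+09 Hz. Combine: 0.014636331 rad * 9.156e+09 Hz = 1.3401025e+08 rad/s. 1 deg/s = 0.017453293 rad/s, so 1.3401025e+08 rad/s = 1.3401025e+08 / 0.017453293 = 7.6782216e+09 deg/s ≈ 7.678e+09 deg/s (4 s.f.).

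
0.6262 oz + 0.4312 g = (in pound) 1 oz = 0.028349523 kg, so 0.6262 oz = 0.6262 * 0.028349523 = 0.017752471 kg. 1 g = 0.001 kg, so 0.4312 g = 0.4312 * 0.001 = 0.0004312 kg. Sum: 0.017752471 + 0.0004312 = 0.018183671 kg. 1 pound = 0.45359237 kg, so 0.018183671 kg = 0.018183671 / 0.45359237 = 0.040088133 pound ≈ 0.04009 pound (4 s.f.). Final answer: 0.04009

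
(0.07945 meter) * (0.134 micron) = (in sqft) 0.07945 meter = 0.07945 m. 1 micron = 1e-06 m, so 0.134 micron = 0.134 * 1e-06 = 1.34e-07 m. Combine: 0.07945 m * 1.34e-07 m = 1.06463e-08 m^2. 1 sqft = 0.09290304 m^2, so 1.06463e-08 m^2 = 1.06463e-08 / 0.09290304 = 1.1459582e-07 sqft ≈ 1.146e-07 sqft (4 s.f.). Final answer: 1.146e-07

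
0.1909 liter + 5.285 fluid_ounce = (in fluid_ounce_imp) 12.22. Check: 1 liter = 0.001 m^3, so 0.1909 liter = 0.1909 * 0.001 = 0.0001909 m^3. 1 fluid_ounce = 2.957353e-05 m^3, so 5.285 fluid_ounce = 5.285 * 2.957353e-05 = 0.0001562961 m^3. Sum: 0.0001909 + 0.0001562961 = 0.0003471961 m^3. 1 fluid_ounce_imp = 2.8413063e-05 m^3, so 0.0003471961 m^3 = 0.0003471961 / 2.8413063e-05 = 12.219595 fluid_ounce_imp ≈ 12.22 fluid_ounce_imp (4 s.f.).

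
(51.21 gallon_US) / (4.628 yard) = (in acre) 1 gallon_US = 0.0037854118 m^3, so 51.21 gallon_US = 51.21 * 0.0037854118 = 0.19385094 m^3. 1 yard = 0.9144 m, so 4.628 yard = 4.628 * 0.9144 = 4.2318432 m. Combine: 0.19385094 m^3 / 4.2318432 m = 0.045807684 m^2. 1 acre = 4046.8564 m^2, so 0.045807684 m^2 = 0.045807684 / 4046.8564 = 1.1319325e-05 acre ≈ 1.132e-05 acre (4 s.f.). Final answer: 1.132e-05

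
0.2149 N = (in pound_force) 1 pound_force = 4.4482216 N, so 0.2149 N = 0.2149 / 4.4482216 = 0.048311442 pound_force ≈ 0.04831 pound_force (4 s.f.). Final answer: 0.04831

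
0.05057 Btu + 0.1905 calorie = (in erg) 5.415e+08. Check: 1 Btu = 1055.0559 J, so 0.05057 Btu = 0.05057 * 1055.0559 = 53.354174 J. 1 calorie = 4.184 J, so 0.1905 calorie = 0.1905 * 4.184 = 0.797052 J. Sum: 53.354174 + 0.797052 = 54.151226 J. 1 erg = 1e-07 J, so 54.151226 J = 54.151226 / 1e-07 = 5.4151226e+08 erg ≈ 5.415e+08 erg (4 s.f.).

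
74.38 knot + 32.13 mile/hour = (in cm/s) 5263. Check: 1 knot = 0.51444444 m/s, so 74.38 knot = 74.38 * 0.51444444 = 38.264378 m/s. 1 mile/hour = 0.44704 m/s, so 32.13 mile/hour = 32.13 * 0.44704 = 14.363395 m/s. Sum: 38.264378 + 14.363395 = 52.627773 m/s. 1 cm/s = 0.01 m/s, so 52.627773 m/s = 52.627773 / 0.01 = 5262.7773 cm/s ≈ 5263 cm/s (4 s.f.).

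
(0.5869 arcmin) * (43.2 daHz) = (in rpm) 0.7043. Check: 1 arcmin = 0.00029088821 rad, so 0.5869 arcmin = 0.5869 * 0.00029088821 = 0.00017072229 rad. 1 daHz = 10 Hz, so 43.2 daHz = 43.2 * 10 = 432 Hz. Combine: 0.00017072229 rad * 432 Hz = 0.073752029 rad/s. 1 rpm = 0.10471976 rad/s, so 0.073752029 rad/s = 0.073752029 / 0.10471976 = 0.70428 rpm ≈ 0.7043 rpm (4 s.f.).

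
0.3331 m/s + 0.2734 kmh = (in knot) 0.7951. Check: 0.3331 m/s is already in m/s. 1 kmh = 0.27777778 m/s, so 0.2734 kmh = 0.2734 * 0.27777778 = 0.075944444 m/s. Sum: 0.3331 + 0.075944444 = 0.40904444 m/s. 1 knot = 0.51444444 m/s, so 0.40904444 m/s = 0.40904444 / 0.51444444 = 0.79511879 knot ≈ 0.7951 knot (4 s.f.).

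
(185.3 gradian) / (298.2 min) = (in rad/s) 1 gradian = 0.015707963 rad, so 185.3 gradian = 185.3 * 0.015707963 = 2.9106856 rad. 1 min = 60 s, so 298.2 min = 298.2 * 60 = 17892 s. Combine: 2.9106856 rad / 17892 s = 0.00016268084 rad/s. Result: 0.00016268084 rad/s ≈ 0.0001627 rad/s (4 s.f.). Final answer: 0.0001627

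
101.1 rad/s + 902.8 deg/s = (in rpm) 101.1 rad/s is already in rad/s. 1 deg/s = 0.017453293 rad/s, so 902.8 deg/s = 902.8 * 0.017453293 = 15.756832 rad/s. Sum: 101.1 + 15.756832 = 116.85683 rad/s. 1 rpm = 0.10471976 rad/s, so 116.85683 rad/s = 116.85683 / 0.10471976 = 1115.9006 rpm ≈ 1116 rpm (4 s.f.). Final answer: 1116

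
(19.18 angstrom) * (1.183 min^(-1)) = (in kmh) 1.361e-10. Check: 1 angstrom = 1e-10 m, so 19.18 angstrom = 19.18 * 1e-10 = 1.918e-09 m. 1 min^(-1) = 0.016666667 Hz, so 1.183 min^(-1) = 1.183 * 0.016666667 = 0.019716667 Hz. Combine: 1.918e-09 m * 0.019716667 Hz = 3.7816567e-11 m/s. 1 kmh = 0.27777778 m/s, so 3.7816567e-11 m/s = 3.7816567e-11 / 0.27777778 = 1.3613964e-10 kmh ≈ 1.361e-10 kmh (4 s.f.).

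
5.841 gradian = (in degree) 5.257. Check: 1 gradian = 0.015707963 rad, so 5.841 gradian = 5.841 * 0.015707963 = 0.091750213 rad. 1 degree = 0.017453293 rad, so 0.091750213 rad = 0.091750213 / 0.017453293 = 5.2569 degree ≈ 5.257 degree (4 s.f.).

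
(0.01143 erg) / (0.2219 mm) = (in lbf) 1 erg = 1e-07 J, so 0.01143 erg = 0.01143 * 1e-07 = 1.143e-09 J. 1 mm = 0.001 m, so 0.2219 mm = 0.2219 * 0.001 = 0.0002219 m. Combine: 1.143e-09 J / 0.0002219 m = 5.1509689e-06 N. 1 lbf = 4.4482216 N, so 5.1509689e-06 N = 5.1509689e-06 / 4.4482216 = 1.1579839e-06 lbf ≈ 1.158e-06 lbf (4 s.f.). Final answer: 1.158e-06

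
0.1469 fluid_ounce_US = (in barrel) 2.733e-05. Check: 1 fluid_ounce_US = 2.957353e-05 m^3, so 0.1469 fluid_ounce_US = 0.1469 * 2.957353e-05 = 4.3443515e-06 m^3. 1 barrel = 0.15898729 m^3, so 4.3443515e-06 m^3 = 4.3443515e-06 / 0.15898729 = 2.7325149e-05 barrel ≈ 2.733e-05 barrel (4 s.f.).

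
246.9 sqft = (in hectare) 1 sqft = 0.09290304 m^2, so 246.9 sqft = 246.9 * 0.09290304 = 22.937761 m^2. 1 hectare = 10000 m^2, so 22.937761 m^2 = 22.937761 / 10000 = 0.0022937761 hectare ≈ 0.002294 hectare (4 s.f.). Final answer: 0.002294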